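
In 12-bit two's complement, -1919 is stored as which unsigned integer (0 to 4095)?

2177

1919 in 12 bits: 011101111111
Invert: 100010000000
Add 1:  100010000001 = 2177
(Check: 2^12 - 1919 = 4096 - 1919 = 2177.)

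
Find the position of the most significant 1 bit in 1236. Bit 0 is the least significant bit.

1236 = 10011010100
The topmost 1 is at position 10 (since 2^10 = 1024 ≤ 1236 < 2048).

10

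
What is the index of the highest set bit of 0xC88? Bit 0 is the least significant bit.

11

0xC88 = 110010001000
The topmost 1 is at position 11 (since 2^11 = 2048 ≤ 3208 < 4096).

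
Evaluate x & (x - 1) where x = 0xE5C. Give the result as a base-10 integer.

x = 111001011100 = 3676
x - 1 = 111001011011
AND   = 111001011000 = 3672
(x & (x - 1) clears the lowest set bit of x.)

3672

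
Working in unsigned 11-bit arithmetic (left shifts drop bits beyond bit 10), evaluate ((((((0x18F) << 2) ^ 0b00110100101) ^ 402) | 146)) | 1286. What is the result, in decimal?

0x18F = 00110001111
→ << 2 (mod 2^11) → 11000111100 = 1596
0b00110100101 = 00110100101
→ ^ → 11110011001 = 1945
402 = 00110010010
→ ^ → 11000001011 = 1547
146 = 00010010010
→ | → 11010011011 = 1691
1286 = 10100000110
→ | → 11110011111 = 1951

1951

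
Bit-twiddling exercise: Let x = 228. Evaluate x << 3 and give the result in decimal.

1824

228 = 00011100100
shift left by 3 → 11100100000 = 1824
(equivalently, 228 × 2^3 = 228 × 8)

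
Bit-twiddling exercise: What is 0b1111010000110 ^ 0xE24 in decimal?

a = 1111010000110
0xE24 = 0111000100100
XOR → 1000010100010 = 4258

4258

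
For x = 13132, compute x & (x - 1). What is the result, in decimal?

x = 11001101001100 = 13132
x - 1 = 11001101001011
AND   = 11001101001000 = 13128
(x & (x - 1) clears the lowest set bit of x.)

13128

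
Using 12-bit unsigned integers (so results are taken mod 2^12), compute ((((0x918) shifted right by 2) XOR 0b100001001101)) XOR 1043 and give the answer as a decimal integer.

3608

0x918 = 100100011000
→ shifted right by 2 → 001001000110 = 582
0b100001001101 = 100001001101
→ XOR → 101000001011 = 2571
1043 = 010000010011
→ XOR → 111000011000 = 3608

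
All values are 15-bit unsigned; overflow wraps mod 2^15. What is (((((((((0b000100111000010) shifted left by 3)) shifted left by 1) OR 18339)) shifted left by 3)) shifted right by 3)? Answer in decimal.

4003

0b000100111000010 = 000100111000010
→ shifted left by 3 (mod 2^15) → 100111000010000 = 19984
→ shifted left by 1 (mod 2^15) → 001110000100000 = 7200
18339 = 100011110100011
→ OR → 101111110100011 = 24483
→ shifted left by 3 (mod 2^15) → 111110100011000 = 32024
→ shifted right by 3 → 000111110100011 = 4003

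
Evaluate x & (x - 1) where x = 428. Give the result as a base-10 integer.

424

x = 110101100 = 428
x - 1 = 110101011
AND   = 110101000 = 424
(x & (x - 1) clears the lowest set bit of x.)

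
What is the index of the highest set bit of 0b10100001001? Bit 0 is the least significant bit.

10

0b10100001001 = 10100001001
The topmost 1 is at position 10 (since 2^10 = 1024 ≤ 1289 < 2048).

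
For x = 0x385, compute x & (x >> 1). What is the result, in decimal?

384

x = 1110000101 = 901
x>>1 = 0111000010
AND  = 0110000000 = 384
(x & (x >> 1) has a 1 wherever x has two consecutive 1 bits.)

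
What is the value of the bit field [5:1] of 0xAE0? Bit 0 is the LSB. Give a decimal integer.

16

v = 00101011100000
Shift right by 1: 0010101110000
Mask low 5 bits: 10000 = 16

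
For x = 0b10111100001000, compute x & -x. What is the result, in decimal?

x = 10111100001000 = 12040
-x (two's complement) = …01000011111000
AND   = 00000000001000 = 8
(x & -x isolates the lowest set bit of x.)

8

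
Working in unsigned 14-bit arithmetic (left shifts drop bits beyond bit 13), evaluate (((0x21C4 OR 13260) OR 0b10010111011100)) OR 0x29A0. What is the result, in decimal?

16380

0x21C4 = 10000111000100
13260 = 11001111001100
→ OR → 11001111001100 = 13260
0b10010111011100 = 10010111011100
→ OR → 11011111011100 = 14300
0x29A0 = 10100110100000
→ OR → 11111111111100 = 16380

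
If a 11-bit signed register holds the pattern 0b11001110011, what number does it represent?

-397

pattern = 11001110011 (MSB is 1 ⇒ negative)
Invert: 00110001100, add 1 → 00110001101 = 397, so the value is -397.
(Equivalently: 1651 - 2^11 = 1651 - 2048 = -397.)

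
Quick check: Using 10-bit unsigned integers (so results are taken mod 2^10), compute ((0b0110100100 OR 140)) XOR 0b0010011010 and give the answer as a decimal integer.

310

0b0110100100 = 0110100100
140 = 0010001100
→ OR → 0110101100 = 428
0b0010011010 = 0010011010
→ XOR → 0100110110 = 310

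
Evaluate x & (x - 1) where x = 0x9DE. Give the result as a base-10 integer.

x = 100111011110 = 2526
x - 1 = 100111011101
AND   = 100111011100 = 2524
(x & (x - 1) clears the lowest set bit of x.)

2524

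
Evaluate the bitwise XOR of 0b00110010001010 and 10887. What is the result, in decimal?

9741

a = 00110010001010
10887 = 10101010000111
XOR → 10011000001101 = 9741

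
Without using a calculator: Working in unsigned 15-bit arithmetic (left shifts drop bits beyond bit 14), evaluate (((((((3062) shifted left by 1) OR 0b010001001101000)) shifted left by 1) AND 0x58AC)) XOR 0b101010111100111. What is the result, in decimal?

3062 = 000101111110110
→ shifted left by 1 (mod 2^15) → 001011111101100 = 6124
0b010001001101000 = 010001001101000
→ OR → 011011111101100 = 14316
→ shifted left by 1 (mod 2^15) → 110111111011000 = 28632
0x58AC = 101100010101100
→ AND → 100100010001000 = 18568
0b101010111100111 = 101010111100111
→ XOR → 001110101101111 = 7535

7535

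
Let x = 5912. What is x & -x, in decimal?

8

x = 1011100011000 = 5912
-x (two's complement) = …0100011101000
AND   = 0000000001000 = 8
(x & -x isolates the lowest set bit of x.)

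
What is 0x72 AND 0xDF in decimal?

82

0x72 = 01110010
0xDF = 11011111
AND → 01010010 = 82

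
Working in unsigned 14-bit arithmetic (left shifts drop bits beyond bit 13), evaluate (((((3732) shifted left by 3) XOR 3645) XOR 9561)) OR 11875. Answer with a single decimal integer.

16359

3732 = 00111010010100
→ shifted left by 3 (mod 2^14) → 11010010100000 = 13472
3645 = 00111000111101
→ XOR → 11101010011101 = 15005
9561 = 10010101011001
→ XOR → 01111111000100 = 8132
11875 = 10111001100011
→ OR → 11111111100111 = 16359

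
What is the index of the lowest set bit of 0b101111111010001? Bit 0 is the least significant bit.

0

0b101111111010001 = 101111111010001
Trailing zeros: 0, so the lowest set bit is bit 0 (value 1).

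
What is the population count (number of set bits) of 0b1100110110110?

n = 1100110110110
Count the 1s: 1 + 1 + 1 + 1 + 1 + 1 + 1 + 1 = 8

8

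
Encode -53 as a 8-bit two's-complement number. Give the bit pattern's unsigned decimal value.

53 in 8 bits: 00110101
Invert: 11001010
Add 1:  11001011 = 203
(Check: 2^8 - 53 = 256 - 53 = 203.)

203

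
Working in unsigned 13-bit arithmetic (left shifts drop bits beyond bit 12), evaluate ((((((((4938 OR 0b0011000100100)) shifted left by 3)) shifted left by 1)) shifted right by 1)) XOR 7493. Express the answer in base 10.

5685

4938 = 1001101001010
0b0011000100100 = 0011000100100
→ OR → 1011101101110 = 5998
→ shifted left by 3 (mod 2^13) → 1101101110000 = 7024
→ shifted left by 1 (mod 2^13) → 1011011100000 = 5856
→ shifted right by 1 → 0101101110000 = 2928
7493 = 1110101000101
→ XOR → 1011000110101 = 5685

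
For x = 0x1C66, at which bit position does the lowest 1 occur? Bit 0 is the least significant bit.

0x1C66 = 1110001100110
Trailing zeros: 1, so the lowest set bit is bit 1 (value 2).

1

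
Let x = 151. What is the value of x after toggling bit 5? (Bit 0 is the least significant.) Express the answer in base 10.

183

x = 10010111
bit 5 is currently 0; toggle it via x ^ (1 << 5) = x ^ 32
→ 10110111 = 183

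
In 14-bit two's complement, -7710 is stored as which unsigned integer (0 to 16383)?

8674

7710 in 14 bits: 01111000011110
Invert: 10000111100001
Add 1:  10000111100010 = 8674
(Check: 2^14 - 7710 = 16384 - 7710 = 8674.)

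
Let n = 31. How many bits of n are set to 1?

31 = 11111
Count the 1s: 1 + 1 + 1 + 1 + 1 = 5

5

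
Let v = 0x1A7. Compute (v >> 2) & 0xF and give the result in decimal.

v = 110100111
Shift right by 2: 1101001
Mask low 4 bits: 1001 = 9

9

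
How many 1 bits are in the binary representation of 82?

3

82 = 1010010
Count the 1s: 1 + 1 + 1 = 3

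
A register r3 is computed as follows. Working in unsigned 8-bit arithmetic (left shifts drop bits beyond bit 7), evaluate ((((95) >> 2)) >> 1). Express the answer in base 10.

95 = 01011111
→ >> 2 → 00010111 = 23
→ >> 1 → 00001011 = 11

11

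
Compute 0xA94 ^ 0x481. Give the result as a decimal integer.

3605

0xA94 = 101010010100
0x481 = 010010000001
XOR → 111000010101 = 3605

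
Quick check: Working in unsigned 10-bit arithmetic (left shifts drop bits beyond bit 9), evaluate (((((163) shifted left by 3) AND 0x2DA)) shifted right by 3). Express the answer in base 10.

163 = 0010100011
→ shifted left by 3 (mod 2^10) → 0100011000 = 280
0x2DA = 1011011010
→ AND → 0000011000 = 24
→ shifted right by 3 → 0000000011 = 3

3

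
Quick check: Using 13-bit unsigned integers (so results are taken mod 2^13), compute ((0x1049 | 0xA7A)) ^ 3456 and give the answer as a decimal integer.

6139

0x1049 = 1000001001001
0xA7A = 0101001111010
→ | → 1101001111011 = 6779
3456 = 0110110000000
→ ^ → 1011111111011 = 6139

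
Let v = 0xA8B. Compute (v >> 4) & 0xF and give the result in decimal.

v = 0101010001011
Shift right by 4: 010101000
Mask low 4 bits: 1000 = 8

8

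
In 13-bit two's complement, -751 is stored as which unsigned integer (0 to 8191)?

7441

751 in 13 bits: 0001011101111
Invert: 1110100010000
Add 1:  1110100010001 = 7441
(Check: 2^13 - 751 = 8192 - 751 = 7441.)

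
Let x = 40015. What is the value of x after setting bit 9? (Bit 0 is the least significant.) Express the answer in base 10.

x = 1001110001001111
bit 9 is currently 0; set it via x | (1 << 9) = x | 512
→ 1001111001001111 = 40527

40527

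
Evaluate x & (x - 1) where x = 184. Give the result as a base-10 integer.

176

x = 10111000 = 184
x - 1 = 10110111
AND   = 10110000 = 176
(x & (x - 1) clears the lowest set bit of x.)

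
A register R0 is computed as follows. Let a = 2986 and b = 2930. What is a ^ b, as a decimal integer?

216

2986 = 101110101010
2930 = 101101110010
XOR → 000011011000 = 216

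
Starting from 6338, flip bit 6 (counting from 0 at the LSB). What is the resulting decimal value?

x = 01100011000010
bit 6 is currently 1; toggle it via x ^ (1 << 6) = x ^ 64
→ 01100010000010 = 6274

6274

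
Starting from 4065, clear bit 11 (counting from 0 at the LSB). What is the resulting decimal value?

2017

x = 111111100001
bit 11 is currently 1; clear it via x & ~(1 << 11) = x & ~2048
→ 011111100001 = 2017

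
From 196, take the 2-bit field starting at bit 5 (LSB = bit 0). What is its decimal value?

v = 11000100
Shift right by 5: 110
Mask low 2 bits: 10 = 2

2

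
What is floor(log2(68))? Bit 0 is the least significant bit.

6

68 = 1000100
The topmost 1 is at position 6 (since 2^6 = 64 ≤ 68 < 128).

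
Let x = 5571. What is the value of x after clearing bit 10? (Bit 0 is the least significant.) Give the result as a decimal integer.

x = 01010111000011
bit 10 is currently 1; clear it via x & ~(1 << 10) = x & ~1024
→ 01000111000011 = 4547

4547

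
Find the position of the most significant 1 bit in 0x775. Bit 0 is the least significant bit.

10

0x775 = 11101110101
The topmost 1 is at position 10 (since 2^10 = 1024 ≤ 1909 < 2048).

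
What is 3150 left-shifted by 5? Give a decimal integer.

100800

3150 = 00000110001001110
shift left by 5 → 11000100111000000 = 100800
(equivalently, 3150 × 2^5 = 3150 × 32)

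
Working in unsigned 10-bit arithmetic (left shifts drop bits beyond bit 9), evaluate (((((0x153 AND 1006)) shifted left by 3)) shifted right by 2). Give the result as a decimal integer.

0x153 = 0101010011
1006 = 1111101110
→ AND → 0101000010 = 322
→ shifted left by 3 (mod 2^10) → 1000010000 = 528
→ shifted right by 2 → 0010000100 = 132

132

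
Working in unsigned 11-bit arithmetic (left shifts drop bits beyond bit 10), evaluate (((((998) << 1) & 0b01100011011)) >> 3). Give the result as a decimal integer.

97

998 = 01111100110
→ << 1 (mod 2^11) → 11111001100 = 1996
0b01100011011 = 01100011011
→ & → 01100001000 = 776
→ >> 3 → 00001100001 = 97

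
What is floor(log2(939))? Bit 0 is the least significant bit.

9

939 = 1110101011
The topmost 1 is at position 9 (since 2^9 = 512 ≤ 939 < 1024).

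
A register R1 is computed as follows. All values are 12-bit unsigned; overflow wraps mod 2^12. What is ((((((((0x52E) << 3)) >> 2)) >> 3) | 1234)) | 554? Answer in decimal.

0x52E = 010100101110
→ << 3 (mod 2^12) → 100101110000 = 2416
→ >> 2 → 001001011100 = 604
→ >> 3 → 000001001011 = 75
1234 = 010011010010
→ | → 010011011011 = 1243
554 = 001000101010
→ | → 011011111011 = 1787

1787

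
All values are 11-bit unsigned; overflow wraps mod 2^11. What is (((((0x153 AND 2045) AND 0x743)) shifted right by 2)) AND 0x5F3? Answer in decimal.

0x153 = 00101010011
2045 = 11111111101
→ AND → 00101010001 = 337
0x743 = 11101000011
→ AND → 00101000001 = 321
→ shifted right by 2 → 00001010000 = 80
0x5F3 = 10111110011
→ AND → 00001010000 = 80

80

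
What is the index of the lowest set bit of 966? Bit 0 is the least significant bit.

1

966 = 1111000110
Trailing zeros: 1, so the lowest set bit is bit 1 (value 2).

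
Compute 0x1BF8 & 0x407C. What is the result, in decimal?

120

0x1BF8 = 001101111111000
0x407C = 100000001111100
AND → 000000001111000 = 120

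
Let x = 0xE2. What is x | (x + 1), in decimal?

x = 11100010 = 226
x + 1 = 11100011
OR    = 11100011 = 227
(x | (x + 1) sets the lowest cleared bit.)

227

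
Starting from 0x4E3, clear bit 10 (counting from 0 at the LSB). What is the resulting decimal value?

x = 010011100011
bit 10 is currently 1; clear it via x & ~(1 << 10) = x & ~1024
→ 000011100011 = 227

227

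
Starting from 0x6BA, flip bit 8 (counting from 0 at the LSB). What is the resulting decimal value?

1978

x = 0011010111010
bit 8 is currently 0; toggle it via x ^ (1 << 8) = x ^ 256
→ 0011110111010 = 1978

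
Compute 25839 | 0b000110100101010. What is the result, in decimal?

25839 = 110010011101111
b = 000110100101010
 OR → 110110111101111 = 28143

28143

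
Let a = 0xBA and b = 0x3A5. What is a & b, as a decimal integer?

0xBA = 0010111010
0x3A5 = 1110100101
AND → 0010100000 = 160

160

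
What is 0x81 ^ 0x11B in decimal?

0x81 = 010000001
0x11B = 100011011
XOR → 110011010 = 410

410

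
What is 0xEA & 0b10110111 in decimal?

0xEA = 11101010
b = 10110111
AND → 10100010 = 162

162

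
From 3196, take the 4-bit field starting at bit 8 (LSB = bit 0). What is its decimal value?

12

v = 00110001111100
Shift right by 8: 001100
Mask low 4 bits: 1100 = 12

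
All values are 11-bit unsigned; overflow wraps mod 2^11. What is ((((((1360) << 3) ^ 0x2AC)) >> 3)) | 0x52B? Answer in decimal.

1360 = 10101010000
→ << 3 (mod 2^11) → 01010000000 = 640
0x2AC = 01010101100
→ ^ → 00000101100 = 44
→ >> 3 → 00000000101 = 5
0x52B = 10100101011
→ | → 10100101111 = 1327

1327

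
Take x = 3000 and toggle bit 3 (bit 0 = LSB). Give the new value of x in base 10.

x = 101110111000
bit 3 is currently 1; toggle it via x ^ (1 << 3) = x ^ 8
→ 101110110000 = 2992

2992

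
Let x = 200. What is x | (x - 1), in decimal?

207

x = 11001000 = 200
x - 1 = 11000111
OR    = 11001111 = 207
(x | (x - 1) sets all bits below the lowest set bit.)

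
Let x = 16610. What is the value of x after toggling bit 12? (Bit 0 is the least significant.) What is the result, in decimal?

20706

x = 100000011100010
bit 12 is currently 0; toggle it via x ^ (1 << 12) = x ^ 4096
→ 101000011100010 = 20706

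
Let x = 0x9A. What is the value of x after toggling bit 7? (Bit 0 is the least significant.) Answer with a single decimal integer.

x = 00010011010
bit 7 is currently 1; toggle it via x ^ (1 << 7) = x ^ 128
→ 00000011010 = 26

26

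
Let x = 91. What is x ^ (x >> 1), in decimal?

118

x = 1011011 = 91
x>>1 = 0101101
XOR  = 1110110 = 118
(x ^ (x >> 1) gives the standard binary-reflected Gray code of x.)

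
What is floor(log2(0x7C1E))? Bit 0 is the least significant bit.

14

0x7C1E = 111110000011110
The topmost 1 is at position 14 (since 2^14 = 16384 ≤ 31774 < 32768).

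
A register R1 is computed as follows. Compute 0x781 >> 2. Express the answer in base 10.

480

0x781 = 11110000001
shift right by 2 → 00111100000 = 480
(equivalently, floor(1921 / 4))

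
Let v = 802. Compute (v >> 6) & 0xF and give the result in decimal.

v = 1100100010
Shift right by 6: 1100
Mask low 4 bits: 1100 = 12

12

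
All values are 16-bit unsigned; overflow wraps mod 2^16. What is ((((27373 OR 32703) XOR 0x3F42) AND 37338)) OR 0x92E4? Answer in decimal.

27373 = 0110101011101101
32703 = 0111111110111111
→ OR → 0111111111111111 = 32767
0x3F42 = 0011111101000010
→ XOR → 0100000010111101 = 16573
37338 = 1001000111011010
→ AND → 0000000010011000 = 152
0x92E4 = 1001001011100100
→ OR → 1001001011111100 = 37628

37628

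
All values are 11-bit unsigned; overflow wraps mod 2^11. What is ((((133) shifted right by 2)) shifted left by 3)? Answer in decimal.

264

133 = 00010000101
→ shifted right by 2 → 00000100001 = 33
→ shifted left by 3 (mod 2^11) → 00100001000 = 264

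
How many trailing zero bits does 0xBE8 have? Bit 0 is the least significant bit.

0xBE8 = 101111101000
Trailing zeros: 3, so the lowest set bit is bit 3 (value 8).

3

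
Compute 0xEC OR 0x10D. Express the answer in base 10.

493

0xEC = 011101100
0x10D = 100001101
 OR → 111101101 = 493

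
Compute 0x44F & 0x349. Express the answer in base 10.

73

0x44F = 10001001111
0x349 = 01101001001
AND → 00001001001 = 73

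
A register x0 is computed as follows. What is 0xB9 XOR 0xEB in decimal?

0xB9 = 10111001
0xEB = 11101011
XOR → 01010010 = 82

82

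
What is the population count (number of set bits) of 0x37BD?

0x37BD = 11011110111101
Count the 1s: 1 + 1 + 1 + 1 + 1 + 1 + 1 + 1 + 1 + 1 + 1 = 11

11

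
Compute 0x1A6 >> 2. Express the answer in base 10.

0x1A6 = 110100110
shift right by 2 → 001101001 = 105
(equivalently, floor(422 / 4))

105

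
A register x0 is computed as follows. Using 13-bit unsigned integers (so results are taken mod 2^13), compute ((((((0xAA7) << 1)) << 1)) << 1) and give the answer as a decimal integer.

5432

0xAA7 = 0101010100111
→ << 1 (mod 2^13) → 1010101001110 = 5454
→ << 1 (mod 2^13) → 0101010011100 = 2716
→ << 1 (mod 2^13) → 1010100111000 = 5432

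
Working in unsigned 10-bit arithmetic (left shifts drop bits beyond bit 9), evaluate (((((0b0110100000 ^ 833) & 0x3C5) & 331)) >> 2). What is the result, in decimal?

0b0110100000 = 0110100000
833 = 1101000001
→ ^ → 1011100001 = 737
0x3C5 = 1111000101
→ & → 1011000001 = 705
331 = 0101001011
→ & → 0001000001 = 65
→ >> 2 → 0000010000 = 16

16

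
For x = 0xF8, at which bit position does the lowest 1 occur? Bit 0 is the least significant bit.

3

0xF8 = 11111000
Trailing zeros: 3, so the lowest set bit is bit 3 (value 8).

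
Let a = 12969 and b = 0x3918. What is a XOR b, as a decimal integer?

12969 = 11001010101001
0x3918 = 11100100011000
XOR → 00101110110001 = 2993

2993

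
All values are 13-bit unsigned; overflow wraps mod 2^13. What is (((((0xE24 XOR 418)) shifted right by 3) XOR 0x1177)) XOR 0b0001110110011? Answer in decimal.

4916

0xE24 = 0111000100100
418 = 0000110100010
→ XOR → 0111110000110 = 3974
→ shifted right by 3 → 0000111110000 = 496
0x1177 = 1000101110111
→ XOR → 1000010000111 = 4231
0b0001110110011 = 0001110110011
→ XOR → 1001100110100 = 4916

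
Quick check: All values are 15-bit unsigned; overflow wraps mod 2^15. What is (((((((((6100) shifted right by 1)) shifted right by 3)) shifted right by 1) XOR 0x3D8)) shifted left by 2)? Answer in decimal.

3480

6100 = 001011111010100
→ shifted right by 1 → 000101111101010 = 3050
→ shifted right by 3 → 000000101111101 = 381
→ shifted right by 1 → 000000010111110 = 190
0x3D8 = 000001111011000
→ XOR → 000001101100110 = 870
→ shifted left by 2 (mod 2^15) → 000110110011000 = 3480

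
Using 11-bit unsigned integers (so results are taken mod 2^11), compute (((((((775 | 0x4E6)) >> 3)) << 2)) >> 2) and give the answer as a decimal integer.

252

775 = 01100000111
0x4E6 = 10011100110
→ | → 11111100111 = 2023
→ >> 3 → 00011111100 = 252
→ << 2 (mod 2^11) → 01111110000 = 1008
→ >> 2 → 00011111100 = 252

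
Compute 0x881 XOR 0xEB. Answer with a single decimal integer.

2154

0x881 = 100010000001
0xEB = 000011101011
XOR → 100001101010 = 2154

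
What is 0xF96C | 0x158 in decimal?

63868

0xF96C = 1111100101101100
0x158 = 0000000101011000
 OR → 1111100101111100 = 63868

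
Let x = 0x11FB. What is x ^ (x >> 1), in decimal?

6406

x = 1000111111011 = 4603
x>>1 = 0100011111101
XOR  = 1100100000110 = 6406
(x ^ (x >> 1) gives the standard binary-reflected Gray code of x.)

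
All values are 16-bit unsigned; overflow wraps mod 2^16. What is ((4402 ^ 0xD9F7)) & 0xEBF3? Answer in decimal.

4402 = 0001000100110010
0xD9F7 = 1101100111110111
→ ^ → 1100100011000101 = 51397
0xEBF3 = 1110101111110011
→ & → 1100100011000001 = 51393

51393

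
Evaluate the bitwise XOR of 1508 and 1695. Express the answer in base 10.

891

1508 = 10111100100
1695 = 11010011111
XOR → 01101111011 = 891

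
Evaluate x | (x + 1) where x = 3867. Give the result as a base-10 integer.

3871

x = 111100011011 = 3867
x + 1 = 111100011100
OR    = 111100011111 = 3871
(x | (x + 1) sets the lowest cleared bit.)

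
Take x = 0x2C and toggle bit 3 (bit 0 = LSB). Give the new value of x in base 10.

36

x = 00101100
bit 3 is currently 1; toggle it via x ^ (1 << 3) = x ^ 8
→ 00100100 = 36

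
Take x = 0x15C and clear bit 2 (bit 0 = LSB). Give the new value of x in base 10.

344

x = 000101011100
bit 2 is currently 1; clear it via x & ~(1 << 2) = x & ~4
→ 000101011000 = 344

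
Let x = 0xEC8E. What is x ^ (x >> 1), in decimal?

39625

x = 1110110010001110 = 60558
x>>1 = 0111011001000111
XOR  = 1001101011001001 = 39625
(x ^ (x >> 1) gives the standard binary-reflected Gray code of x.)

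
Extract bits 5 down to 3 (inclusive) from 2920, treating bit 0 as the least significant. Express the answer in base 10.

5

v = 101101101000
Shift right by 3: 101101101
Mask low 3 bits: 101 = 5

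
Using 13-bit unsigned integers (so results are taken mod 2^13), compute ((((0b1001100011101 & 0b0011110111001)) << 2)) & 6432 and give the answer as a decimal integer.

0b1001100011101 = 1001100011101
0b0011110111001 = 0011110111001
→ & → 0001100011001 = 793
→ << 2 (mod 2^13) → 0110001100100 = 3172
6432 = 1100100100000
→ & → 0100000100000 = 2080

2080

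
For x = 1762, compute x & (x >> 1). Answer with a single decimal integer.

608

x = 11011100010 = 1762
x>>1 = 01101110001
AND  = 01001100000 = 608
(x & (x >> 1) has a 1 wherever x has two consecutive 1 bits.)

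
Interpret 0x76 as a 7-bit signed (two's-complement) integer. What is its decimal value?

pattern = 1110110 (MSB is 1 ⇒ negative)
Invert: 0001001, add 1 → 0001010 = 10, so the value is -10.
(Equivalently: 118 - 2^7 = 118 - 128 = -10.)

-10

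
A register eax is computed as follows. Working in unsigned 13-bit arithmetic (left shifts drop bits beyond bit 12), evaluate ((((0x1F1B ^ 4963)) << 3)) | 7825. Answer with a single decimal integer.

8145

0x1F1B = 1111100011011
4963 = 1001101100011
→ ^ → 0110001111000 = 3192
→ << 3 (mod 2^13) → 0001111000000 = 960
7825 = 1111010010001
→ | → 1111111010001 = 8145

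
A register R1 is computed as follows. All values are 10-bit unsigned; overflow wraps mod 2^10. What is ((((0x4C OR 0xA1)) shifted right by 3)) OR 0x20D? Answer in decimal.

0x4C = 0001001100
0xA1 = 0010100001
→ OR → 0011101101 = 237
→ shifted right by 3 → 0000011101 = 29
0x20D = 1000001101
→ OR → 1000011101 = 541

541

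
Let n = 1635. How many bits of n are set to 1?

6

1635 = 11001100011
Count the 1s: 1 + 1 + 1 + 1 + 1 + 1 = 6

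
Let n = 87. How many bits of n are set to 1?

5

87 = 1010111
Count the 1s: 1 + 1 + 1 + 1 + 1 = 5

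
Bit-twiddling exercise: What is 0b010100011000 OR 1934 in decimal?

1950

a = 10100011000
1934 = 11110001110
 OR → 11110011110 = 1950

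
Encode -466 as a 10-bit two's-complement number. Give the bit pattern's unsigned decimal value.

466 in 10 bits: 0111010010
Invert: 1000101101
Add 1:  1000101110 = 558
(Check: 2^10 - 466 = 1024 - 466 = 558.)

558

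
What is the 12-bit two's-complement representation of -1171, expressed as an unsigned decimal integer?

1171 in 12 bits: 010010010011
Invert: 101101101100
Add 1:  101101101101 = 2925
(Check: 2^12 - 1171 = 4096 - 1171 = 2925.)

2925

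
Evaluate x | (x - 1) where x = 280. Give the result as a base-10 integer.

287

x = 100011000 = 280
x - 1 = 100010111
OR    = 100011111 = 287
(x | (x - 1) sets all bits below the lowest set bit.)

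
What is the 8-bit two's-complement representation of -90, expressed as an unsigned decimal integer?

90 in 8 bits: 01011010
Invert: 10100101
Add 1:  10100110 = 166
(Check: 2^8 - 90 = 256 - 90 = 166.)

166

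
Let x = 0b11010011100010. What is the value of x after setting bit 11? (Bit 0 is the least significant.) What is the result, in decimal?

x = 11010011100010
bit 11 is currently 0; set it via x | (1 << 11) = x | 2048
→ 11110011100010 = 15586

15586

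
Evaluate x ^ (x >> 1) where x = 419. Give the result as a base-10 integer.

x = 110100011 = 419
x>>1 = 011010001
XOR  = 101110010 = 370
(x ^ (x >> 1) gives the standard binary-reflected Gray code of x.)

370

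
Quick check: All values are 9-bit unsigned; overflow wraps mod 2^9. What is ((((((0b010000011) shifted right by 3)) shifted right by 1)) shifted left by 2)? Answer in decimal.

0b010000011 = 010000011
→ shifted right by 3 → 000010000 = 16
→ shifted right by 1 → 000001000 = 8
→ shifted left by 2 (mod 2^9) → 000100000 = 32

32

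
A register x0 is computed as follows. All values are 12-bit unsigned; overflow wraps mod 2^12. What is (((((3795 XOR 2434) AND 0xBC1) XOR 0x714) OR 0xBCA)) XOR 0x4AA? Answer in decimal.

2933

3795 = 111011010011
2434 = 100110000010
→ XOR → 011101010001 = 1873
0xBC1 = 101111000001
→ AND → 001101000001 = 833
0x714 = 011100010100
→ XOR → 010001010101 = 1109
0xBCA = 101111001010
→ OR → 111111011111 = 4063
0x4AA = 010010101010
→ XOR → 101101110101 = 2933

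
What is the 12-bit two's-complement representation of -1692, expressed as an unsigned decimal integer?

1692 in 12 bits: 011010011100
Invert: 100101100011
Add 1:  100101100100 = 2404
(Check: 2^12 - 1692 = 4096 - 1692 = 2404.)

2404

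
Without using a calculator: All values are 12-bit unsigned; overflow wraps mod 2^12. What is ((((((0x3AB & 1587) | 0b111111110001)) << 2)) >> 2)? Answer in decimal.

1011

0x3AB = 001110101011
1587 = 011000110011
→ & → 001000100011 = 547
0b111111110001 = 111111110001
→ | → 111111110011 = 4083
→ << 2 (mod 2^12) → 111111001100 = 4044
→ >> 2 → 001111110011 = 1011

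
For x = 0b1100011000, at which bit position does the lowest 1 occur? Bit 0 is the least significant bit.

0b1100011000 = 1100011000
Trailing zeros: 3, so the lowest set bit is bit 3 (value 8).

3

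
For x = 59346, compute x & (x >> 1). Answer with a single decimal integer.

25536

x = 1110011111010010 = 59346
x>>1 = 0111001111101001
AND  = 0110001111000000 = 25536
(x & (x >> 1) has a 1 wherever x has two consecutive 1 bits.)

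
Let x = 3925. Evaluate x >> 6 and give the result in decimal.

3925 = 111101010101
shift right by 6 → 000000111101 = 61
(equivalently, floor(3925 / 64))

61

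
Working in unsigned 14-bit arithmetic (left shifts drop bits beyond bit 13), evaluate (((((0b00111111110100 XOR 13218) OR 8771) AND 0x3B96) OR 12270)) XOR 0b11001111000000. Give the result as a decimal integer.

3134

0b00111111110100 = 00111111110100
13218 = 11001110100010
→ XOR → 11110001010110 = 15446
8771 = 10001001000011
→ OR → 11111001010111 = 15959
0x3B96 = 11101110010110
→ AND → 11101000010110 = 14870
12270 = 10111111101110
→ OR → 11111111111110 = 16382
0b11001111000000 = 11001111000000
→ XOR → 00110000111110 = 3134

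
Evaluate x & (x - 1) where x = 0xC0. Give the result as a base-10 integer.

128

x = 11000000 = 192
x - 1 = 10111111
AND   = 10000000 = 128
(x & (x - 1) clears the lowest set bit of x.)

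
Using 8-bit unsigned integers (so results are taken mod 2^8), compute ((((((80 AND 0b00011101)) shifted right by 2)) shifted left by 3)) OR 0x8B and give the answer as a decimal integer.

80 = 01010000
0b00011101 = 00011101
→ AND → 00010000 = 16
→ shifted right by 2 → 00000100 = 4
→ shifted left by 3 (mod 2^8) → 00100000 = 32
0x8B = 10001011
→ OR → 10101011 = 171

171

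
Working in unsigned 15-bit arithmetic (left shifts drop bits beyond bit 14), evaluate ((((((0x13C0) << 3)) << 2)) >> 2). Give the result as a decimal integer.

0x13C0 = 001001111000000
→ << 3 (mod 2^15) → 001111000000000 = 7680
→ << 2 (mod 2^15) → 111100000000000 = 30720
→ >> 2 → 001111000000000 = 7680

7680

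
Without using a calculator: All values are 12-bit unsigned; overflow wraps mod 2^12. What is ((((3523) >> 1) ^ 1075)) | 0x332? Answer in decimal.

1010

3523 = 110111000011
→ >> 1 → 011011100001 = 1761
1075 = 010000110011
→ ^ → 001011010010 = 722
0x332 = 001100110010
→ | → 001111110010 = 1010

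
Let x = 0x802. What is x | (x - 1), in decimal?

x = 100000000010 = 2050
x - 1 = 100000000001
OR    = 100000000011 = 2051
(x | (x - 1) sets all bits below the lowest set bit.)

2051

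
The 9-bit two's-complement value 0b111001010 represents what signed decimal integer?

pattern = 111001010 (MSB is 1 ⇒ negative)
Invert: 000110101, add 1 → 000110110 = 54, so the value is -54.
(Equivalently: 458 - 2^9 = 458 - 512 = -54.)

-54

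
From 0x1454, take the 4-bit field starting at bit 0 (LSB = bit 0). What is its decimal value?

4

v = 01010001010100
Shift right by 0: 01010001010100
Mask low 4 bits: 0100 = 4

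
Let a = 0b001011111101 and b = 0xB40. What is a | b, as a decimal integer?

3069

a = 001011111101
0xB40 = 101101000000
 OR → 101111111101 = 3069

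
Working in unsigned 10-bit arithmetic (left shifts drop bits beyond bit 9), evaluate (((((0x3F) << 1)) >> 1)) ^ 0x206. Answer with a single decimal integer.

569

0x3F = 0000111111
→ << 1 (mod 2^10) → 0001111110 = 126
→ >> 1 → 0000111111 = 63
0x206 = 1000000110
→ ^ → 1000111001 = 569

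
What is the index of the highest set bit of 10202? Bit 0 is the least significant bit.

13

10202 = 10011111011010
The topmost 1 is at position 13 (since 2^13 = 8192 ≤ 10202 < 16384).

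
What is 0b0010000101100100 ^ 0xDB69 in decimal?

64013

a = 0010000101100100
0xDB69 = 1101101101101001
XOR → 1111101000001101 = 64013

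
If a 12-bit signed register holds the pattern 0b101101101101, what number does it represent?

-1171

pattern = 101101101101 (MSB is 1 ⇒ negative)
Invert: 010010010010, add 1 → 010010010011 = 1171, so the value is -1171.
(Equivalently: 2925 - 2^12 = 2925 - 4096 = -1171.)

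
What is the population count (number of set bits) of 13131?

8

13131 = 11001101001011
Count the 1s: 1 + 1 + 1 + 1 + 1 + 1 + 1 + 1 = 8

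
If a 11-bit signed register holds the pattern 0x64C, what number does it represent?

pattern = 11001001100 (MSB is 1 ⇒ negative)
Invert: 00110110011, add 1 → 00110110100 = 436, so the value is -436.
(Equivalently: 1612 - 2^11 = 1612 - 2048 = -436.)

-436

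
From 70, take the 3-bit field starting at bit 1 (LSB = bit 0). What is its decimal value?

3

v = 001000110
Shift right by 1: 00100011
Mask low 3 bits: 011 = 3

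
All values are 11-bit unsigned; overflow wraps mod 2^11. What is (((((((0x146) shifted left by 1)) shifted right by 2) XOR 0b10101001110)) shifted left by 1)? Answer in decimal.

0x146 = 00101000110
→ shifted left by 1 (mod 2^11) → 01010001100 = 652
→ shifted right by 2 → 00010100011 = 163
0b10101001110 = 10101001110
→ XOR → 10111101101 = 1517
→ shifted left by 1 (mod 2^11) → 01111011010 = 986

986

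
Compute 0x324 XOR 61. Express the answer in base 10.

793

0x324 = 1100100100
61 = 0000111101
XOR → 1100011001 = 793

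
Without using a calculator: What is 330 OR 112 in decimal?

330 = 101001010
112 = 001110000
 OR → 101111010 = 378

378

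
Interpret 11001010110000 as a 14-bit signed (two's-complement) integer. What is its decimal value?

pattern = 11001010110000 (MSB is 1 ⇒ negative)
Invert: 00110101001111, add 1 → 00110101010000 = 3408, so the value is -3408.
(Equivalently: 12976 - 2^14 = 12976 - 16384 = -3408.)

-3408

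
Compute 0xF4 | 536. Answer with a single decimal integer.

764

0xF4 = 0011110100
536 = 1000011000
 OR → 1011111100 = 764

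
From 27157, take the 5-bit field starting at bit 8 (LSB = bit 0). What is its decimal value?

v = 110101000010101
Shift right by 8: 1101010
Mask low 5 bits: 01010 = 10

10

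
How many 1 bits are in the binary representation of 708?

4

708 = 1011000100
Count the 1s: 1 + 1 + 1 + 1 = 4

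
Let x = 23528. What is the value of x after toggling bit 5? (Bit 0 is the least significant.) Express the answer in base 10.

x = 101101111101000
bit 5 is currently 1; toggle it via x ^ (1 << 5) = x ^ 32
→ 101101111001000 = 23496

23496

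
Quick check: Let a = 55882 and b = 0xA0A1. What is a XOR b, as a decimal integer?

31467

55882 = 1101101001001010
0xA0A1 = 1010000010100001
XOR → 0111101011101011 = 31467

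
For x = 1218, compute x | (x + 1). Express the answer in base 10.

x = 10011000010 = 1218
x + 1 = 10011000011
OR    = 10011000011 = 1219
(x | (x + 1) sets the lowest cleared bit.)

1219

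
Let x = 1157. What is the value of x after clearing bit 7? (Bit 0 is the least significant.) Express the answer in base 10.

1029

x = 10010000101
bit 7 is currently 1; clear it via x & ~(1 << 7) = x & ~128
→ 10000000101 = 1029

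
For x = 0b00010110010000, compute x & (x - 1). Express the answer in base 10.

1408

x = 10110010000 = 1424
x - 1 = 10110001111
AND   = 10110000000 = 1408
(x & (x - 1) clears the lowest set bit of x.)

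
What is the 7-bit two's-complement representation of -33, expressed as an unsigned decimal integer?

33 in 7 bits: 0100001
Invert: 1011110
Add 1:  1011111 = 95
(Check: 2^7 - 33 = 128 - 33 = 95.)

95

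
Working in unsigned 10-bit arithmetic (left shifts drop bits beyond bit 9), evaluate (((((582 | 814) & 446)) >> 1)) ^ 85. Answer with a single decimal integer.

194

582 = 1001000110
814 = 1100101110
→ | → 1101101110 = 878
446 = 0110111110
→ & → 0100101110 = 302
→ >> 1 → 0010010111 = 151
85 = 0001010101
→ ^ → 0011000010 = 194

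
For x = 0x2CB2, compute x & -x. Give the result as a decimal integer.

x = 10110010110010 = 11442
-x (two's complement) = …01001101001110
AND   = 00000000000010 = 2
(x & -x isolates the lowest set bit of x.)

2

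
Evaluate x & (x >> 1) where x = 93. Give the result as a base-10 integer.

x = 1011101 = 93
x>>1 = 0101110
AND  = 0001100 = 12
(x & (x >> 1) has a 1 wherever x has two consecutive 1 bits.)

12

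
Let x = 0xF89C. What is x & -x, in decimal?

x = 1111100010011100 = 63644
-x (two's complement) = …0000011101100100
AND   = 0000000000000100 = 4
(x & -x isolates the lowest set bit of x.)

4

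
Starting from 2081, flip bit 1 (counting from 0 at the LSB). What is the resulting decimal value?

2083

x = 0100000100001
bit 1 is currently 0; toggle it via x ^ (1 << 1) = x ^ 2
→ 0100000100011 = 2083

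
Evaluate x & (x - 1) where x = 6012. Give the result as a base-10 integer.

6008

x = 1011101111100 = 6012
x - 1 = 1011101111011
AND   = 1011101111000 = 6008
(x & (x - 1) clears the lowest set bit of x.)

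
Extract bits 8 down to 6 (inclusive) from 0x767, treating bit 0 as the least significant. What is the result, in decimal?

5

v = 11101100111
Shift right by 6: 11101
Mask low 3 bits: 101 = 5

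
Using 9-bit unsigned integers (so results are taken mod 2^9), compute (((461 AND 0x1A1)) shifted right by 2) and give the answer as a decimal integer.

96

461 = 111001101
0x1A1 = 110100001
→ AND → 110000001 = 385
→ shifted right by 2 → 001100000 = 96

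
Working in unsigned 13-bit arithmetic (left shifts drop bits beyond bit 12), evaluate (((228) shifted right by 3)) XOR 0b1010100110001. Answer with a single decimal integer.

228 = 0000011100100
→ shifted right by 3 → 0000000011100 = 28
0b1010100110001 = 1010100110001
→ XOR → 1010100101101 = 5421

5421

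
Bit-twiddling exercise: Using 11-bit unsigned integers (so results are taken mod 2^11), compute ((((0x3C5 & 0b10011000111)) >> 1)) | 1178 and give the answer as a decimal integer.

1274

0x3C5 = 01111000101
0b10011000111 = 10011000111
→ & → 00011000101 = 197
→ >> 1 → 00001100010 = 98
1178 = 10010011010
→ | → 10011111010 = 1274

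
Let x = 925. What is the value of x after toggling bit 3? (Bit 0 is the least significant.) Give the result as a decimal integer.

x = 0001110011101
bit 3 is currently 1; toggle it via x ^ (1 << 3) = x ^ 8
→ 0001110010101 = 917

917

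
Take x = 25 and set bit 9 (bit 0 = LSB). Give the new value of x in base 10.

537

x = 0000011001
bit 9 is currently 0; set it via x | (1 << 9) = x | 512
→ 1000011001 = 537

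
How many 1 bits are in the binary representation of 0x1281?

0x1281 = 1001010000001
Count the 1s: 1 + 1 + 1 + 1 = 4

4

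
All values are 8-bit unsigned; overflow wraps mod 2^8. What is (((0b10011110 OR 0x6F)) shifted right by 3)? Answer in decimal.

31

0b10011110 = 10011110
0x6F = 01101111
→ OR → 11111111 = 255
→ shifted right by 3 → 00011111 = 31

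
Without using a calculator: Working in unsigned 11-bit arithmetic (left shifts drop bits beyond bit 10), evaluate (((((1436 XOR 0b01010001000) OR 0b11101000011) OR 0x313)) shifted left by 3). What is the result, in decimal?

1436 = 10110011100
0b01010001000 = 01010001000
→ XOR → 11100010100 = 1812
0b11101000011 = 11101000011
→ OR → 11101010111 = 1879
0x313 = 01100010011
→ OR → 11101010111 = 1879
→ shifted left by 3 (mod 2^11) → 01010111000 = 696

696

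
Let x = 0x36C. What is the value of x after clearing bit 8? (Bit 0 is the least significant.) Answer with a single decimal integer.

620

x = 01101101100
bit 8 is currently 1; clear it via x & ~(1 << 8) = x & ~256
→ 01001101100 = 620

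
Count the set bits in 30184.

9

30184 = 111010111101000
Count the 1s: 1 + 1 + 1 + 1 + 1 + 1 + 1 + 1 + 1 = 9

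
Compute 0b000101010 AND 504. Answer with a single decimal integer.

a = 000101010
504 = 111111000
AND → 000101000 = 40

40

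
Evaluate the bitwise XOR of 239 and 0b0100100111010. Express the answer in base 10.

2517

239 = 000011101111
b = 100100111010
XOR → 100111010101 = 2517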